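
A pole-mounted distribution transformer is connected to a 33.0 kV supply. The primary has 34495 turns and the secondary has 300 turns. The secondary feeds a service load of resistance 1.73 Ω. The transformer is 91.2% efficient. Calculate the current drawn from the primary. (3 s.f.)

V_s = 33000 × 300/34495 = 287.00 V.
I_s = V_s/R = 287.00/1.73 = 165.89 A.
P_out = V_s I_s = 287.00 × 165.89 = 47612 W.
P_in = P_out/η = 47612/0.912 = 52206 W.
I_p = P_in/V_p = 52206/33000 = 1.58 A.

I_p ≈ 1.58 A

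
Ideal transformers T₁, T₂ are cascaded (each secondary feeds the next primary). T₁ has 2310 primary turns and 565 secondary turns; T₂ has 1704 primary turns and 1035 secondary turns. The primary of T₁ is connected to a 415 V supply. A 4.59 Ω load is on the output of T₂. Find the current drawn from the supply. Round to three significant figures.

I_supply ≈ 2.00 A

Secondary of T₁: V = 415.00 × 565/2310 = 101.50 V.
Secondary of T₂: V = 101.50 × 1035/1704 = 61.653 V.
I_load = 61.653/4.59 = 13.432 A, so P_out = 61.653 × 13.432 = 828.13 W.
All ideal ⇒ P_in = P_out, so I_supply = 828.13/415 = 2.00 A.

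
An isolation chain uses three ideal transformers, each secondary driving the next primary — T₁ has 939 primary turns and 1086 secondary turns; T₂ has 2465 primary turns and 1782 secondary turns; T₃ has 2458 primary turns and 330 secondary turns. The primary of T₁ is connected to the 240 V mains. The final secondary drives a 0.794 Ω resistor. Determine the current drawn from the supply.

Secondary of T₁: V = 240.00 × 1086/939 = 277.57 V.
Secondary of T₂: V = 277.57 × 1782/2465 = 200.66 V.
Secondary of T₃: V = 200.66 × 330/2458 = 26.940 V.
I_load = 26.940/0.794 = 33.930 A, so P_out = 26.940 × 33.930 = 914.06 W.
All ideal ⇒ P_in = P_out, so I_supply = 914.06/240 = 3.81 A.

I_supply ≈ 3.81 A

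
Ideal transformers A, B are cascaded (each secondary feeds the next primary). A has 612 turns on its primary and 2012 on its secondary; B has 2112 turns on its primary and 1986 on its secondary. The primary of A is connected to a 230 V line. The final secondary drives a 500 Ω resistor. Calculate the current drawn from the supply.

Secondary of A: V = 230.00 × 2012/612 = 756.14 V.
Secondary of B: V = 756.14 × 1986/2112 = 711.03 V.
I_load = 711.03/500 = 1.4221 A, so P_out = 711.03 × 1.4221 = 1011.1 W.
All ideal ⇒ P_in = P_out, so I_supply = 1011.1/230 = 4.40 A.

I_supply ≈ 4.40 A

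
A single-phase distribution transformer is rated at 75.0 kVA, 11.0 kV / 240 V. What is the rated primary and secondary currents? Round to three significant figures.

I_p ≈ 6.82 A, I_s ≈ 312 A

I_p = S/V_p = 75000/11000 = 6.82 A.
I_s = S/V_s = 75000/240 = 312 A.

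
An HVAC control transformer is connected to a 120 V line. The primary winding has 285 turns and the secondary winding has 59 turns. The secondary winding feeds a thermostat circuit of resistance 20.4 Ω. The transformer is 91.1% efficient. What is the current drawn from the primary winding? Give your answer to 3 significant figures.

V_s = 120 × 59/285 = 24.842 V.
I_s = V_s/R = 24.842/20.4 = 1.2178 A.
P_out = V_s I_s = 24.842 × 1.2178 = 30.251 W.
P_in = P_out/η = 30.251/0.911 = 33.207 W.
I_p = P_in/V_p = 33.207/120 = 0.277 A.

I_p ≈ 0.277 A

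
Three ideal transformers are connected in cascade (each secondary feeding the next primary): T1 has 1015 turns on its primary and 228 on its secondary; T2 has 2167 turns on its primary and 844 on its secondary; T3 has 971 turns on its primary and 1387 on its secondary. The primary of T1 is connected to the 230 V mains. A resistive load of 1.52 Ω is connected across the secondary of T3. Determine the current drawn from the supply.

Secondary of T1: V = 230.00 × 228/1015 = 51.665 V.
Secondary of T2: V = 51.665 × 844/2167 = 20.122 V.
Secondary of T3: V = 20.122 × 1387/971 = 28.743 V.
I_load = 28.743/1.52 = 18.910 A, so P_out = 28.743 × 18.910 = 543.54 W.
All ideal ⇒ P_in = P_out, so I_supply = 543.54/230 = 2.36 A.

I_supply ≈ 2.36 A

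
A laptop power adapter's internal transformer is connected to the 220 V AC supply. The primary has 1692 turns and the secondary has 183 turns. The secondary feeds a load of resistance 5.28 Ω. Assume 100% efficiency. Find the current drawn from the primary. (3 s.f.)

I_p ≈ 0.487 A

V_s = V_p × N_s/N_p = 220 × 183/1692 = 23.794 V.
I_s = V_s/R = 23.794/5.28 = 4.5065 A.
For an ideal transformer I_p N_p = I_s N_s, so I_p = 4.5065 × 183/1692 = 0.487 A.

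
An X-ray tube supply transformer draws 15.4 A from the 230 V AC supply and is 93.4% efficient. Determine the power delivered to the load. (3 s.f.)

P_in = V_p I_p = 230 × 15.4 = 3542.0 W.
P_out = η P_in = 0.934 × 3542.0 = 3310 W.

P_out ≈ 3310 W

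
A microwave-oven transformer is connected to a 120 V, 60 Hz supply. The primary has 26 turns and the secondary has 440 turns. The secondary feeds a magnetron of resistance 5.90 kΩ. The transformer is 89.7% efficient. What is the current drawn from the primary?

I_p ≈ 6.49 A

V_s = 120 × 440/26 = 2030.8 V.
I_s = V_s/R = 2030.8/5900 = 0.34420 A.
P_out = V_s I_s = 2030.8 × 0.34420 = 698.99 W.
P_in = P_out/η = 698.99/0.897 = 779.25 W.
I_p = P_in/V_p = 779.25/120 = 6.49 A.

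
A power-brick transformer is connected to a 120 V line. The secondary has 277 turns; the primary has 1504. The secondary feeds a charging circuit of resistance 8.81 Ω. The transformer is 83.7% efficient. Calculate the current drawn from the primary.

V_s = 120 × 277/1504 = 22.101 V.
I_s = V_s/R = 22.101/8.81 = 2.5086 A.
P_out = V_s I_s = 22.101 × 2.5086 = 55.443 W.
P_in = P_out/η = 55.443/0.837 = 66.241 W.
I_p = P_in/V_p = 66.241/120 = 0.552 A.

I_p ≈ 0.552 A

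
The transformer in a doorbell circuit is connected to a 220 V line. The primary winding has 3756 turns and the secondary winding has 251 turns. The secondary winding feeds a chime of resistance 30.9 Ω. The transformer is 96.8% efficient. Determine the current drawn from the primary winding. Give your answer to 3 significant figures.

I_p ≈ 0.0328 A

V_s = 220 × 251/3756 = 14.702 V.
I_s = V_s/R = 14.702/30.9 = 0.47579 A.
P_out = V_s I_s = 14.702 × 0.47579 = 6.9949 W.
P_in = P_out/η = 6.9949/0.968 = 7.2262 W.
I_p = P_in/V_p = 7.2262/220 = 0.0328 A.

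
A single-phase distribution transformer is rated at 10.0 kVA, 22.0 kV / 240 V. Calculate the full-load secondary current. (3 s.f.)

I_s ≈ 41.7 A

I_s = S/V_s = 10000/240 = 41.7 A.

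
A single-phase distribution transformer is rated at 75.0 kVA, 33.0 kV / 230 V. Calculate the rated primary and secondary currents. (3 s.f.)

I_p ≈ 2.27 A, I_s ≈ 326 A

I_p = S/V_p = 75000/33000 = 2.27 A.
I_s = S/V_s = 75000/230 = 326 A.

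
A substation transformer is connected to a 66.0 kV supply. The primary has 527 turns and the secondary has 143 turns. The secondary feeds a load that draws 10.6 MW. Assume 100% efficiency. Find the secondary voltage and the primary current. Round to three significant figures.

V_s ≈ 17900 V, I_p ≈ 161 A

V_s = V_p × N_s/N_p = 66000 × 143/527 = 17909 V.
I_s = P/V_s = 1.06×10^7/17909 = 591.88 A.
I_p = I_s × N_s/N_p = 591.88 × 143/527 = 161 A.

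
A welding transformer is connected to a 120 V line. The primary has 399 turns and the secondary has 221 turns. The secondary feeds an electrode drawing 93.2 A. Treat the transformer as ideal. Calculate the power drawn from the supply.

P ≈ 6190 W

I_p = I_s × N_s/N_p = 93.2 × 221/399 = 51.622 A.
P = V_p I_p = 120 × 51.622 = 6190 W.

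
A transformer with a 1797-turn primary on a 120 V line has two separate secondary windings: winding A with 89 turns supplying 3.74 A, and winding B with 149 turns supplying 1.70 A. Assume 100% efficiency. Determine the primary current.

I_p ≈ 0.326 A

V_A = 120 × 89/1797 = 5.9432 V; V_B = 120 × 149/1797 = 9.9499 V.
P_out = V_A I_A + V_B I_B = 5.9432×3.74 + 9.9499×1.70 = 22.228 + 16.915 = 39.143 W.
Ideal ⇒ P_in = P_out, so I_p = P_out/V_p = 39.143/120 = 0.326 A.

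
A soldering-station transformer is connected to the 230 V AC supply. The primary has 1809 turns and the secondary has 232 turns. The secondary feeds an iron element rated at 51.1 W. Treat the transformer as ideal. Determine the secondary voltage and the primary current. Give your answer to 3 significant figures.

V_s ≈ 29.5 V, I_p ≈ 0.222 A

V_s = V_p × N_s/N_p = 230 × 232/1809 = 29.497 V.
I_s = P/V_s = 51.1/29.497 = 1.7324 A.
I_p = I_s × N_s/N_p = 1.7324 × 232/1809 = 0.222 A.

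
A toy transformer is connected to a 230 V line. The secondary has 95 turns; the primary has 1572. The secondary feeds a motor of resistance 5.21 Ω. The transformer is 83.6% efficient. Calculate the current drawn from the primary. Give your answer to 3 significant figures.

V_s = 230 × 95/1572 = 13.899 V.
I_s = V_s/R = 13.899/5.21 = 2.6678 A.
P_out = V_s I_s = 13.899 × 2.6678 = 37.082 W.
P_in = P_out/η = 37.082/0.836 = 44.356 W.
I_p = P_in/V_p = 44.356/230 = 0.193 A.

I_p ≈ 0.193 A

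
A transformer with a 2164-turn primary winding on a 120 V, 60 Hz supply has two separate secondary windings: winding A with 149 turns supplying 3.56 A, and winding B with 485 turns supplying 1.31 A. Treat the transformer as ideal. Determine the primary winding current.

V_A = 120 × 149/2164 = 8.2625 V; V_B = 120 × 485/2164 = 26.895 V.
P_out = V_A I_A + V_B I_B = 8.2625×3.56 + 26.895×1.31 = 29.414 + 35.232 = 64.646 W.
Ideal ⇒ P_in = P_out, so I_p = P_out/V_p = 64.646/120 = 0.539 A.

I_p ≈ 0.539 A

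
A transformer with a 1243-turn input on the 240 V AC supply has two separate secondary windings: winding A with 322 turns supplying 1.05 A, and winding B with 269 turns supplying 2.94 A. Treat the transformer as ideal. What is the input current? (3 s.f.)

V_A = 240 × 322/1243 = 62.172 V; V_B = 240 × 269/1243 = 51.939 V.
P_out = V_A I_A + V_B I_B = 62.172×1.05 + 51.939×2.94 = 65.281 + 152.70 = 217.98 W.
Ideal ⇒ P_in = P_out, so I_in = P_out/V_in = 217.98/240 = 0.908 A.

I_in ≈ 0.908 A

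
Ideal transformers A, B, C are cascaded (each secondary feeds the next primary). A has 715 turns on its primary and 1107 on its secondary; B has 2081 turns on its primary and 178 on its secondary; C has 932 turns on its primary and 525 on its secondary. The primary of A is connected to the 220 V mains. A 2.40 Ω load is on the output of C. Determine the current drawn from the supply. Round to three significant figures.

I_supply ≈ 0.510 A

After A: V = 220.00 × 1107/715 = 340.62 V.
After B: V = 340.62 × 178/2081 = 29.135 V.
After C: V = 29.135 × 525/932 = 16.412 V.
I_load = 16.412/2.40 = 6.8382 A, so P_out = 16.412 × 6.8382 = 112.23 W.
All ideal ⇒ P_in = P_out, so I_supply = 112.23/220 = 0.510 A.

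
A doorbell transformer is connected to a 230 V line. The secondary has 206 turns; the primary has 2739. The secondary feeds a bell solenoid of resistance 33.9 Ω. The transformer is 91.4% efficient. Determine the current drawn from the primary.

I_p ≈ 0.0420 A

V_s = 230 × 206/2739 = 17.298 V.
I_s = V_s/R = 17.298/33.9 = 0.51027 A.
P_out = V_s I_s = 17.298 × 0.51027 = 8.8269 W.
P_in = P_out/η = 8.8269/0.914 = 9.6574 W.
I_p = P_in/V_p = 9.6574/230 = 0.0420 A.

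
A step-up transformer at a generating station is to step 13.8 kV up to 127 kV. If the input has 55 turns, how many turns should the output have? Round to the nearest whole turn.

N_out = 506 turns

N_out/N_in = V_out/V_in, so N_out = 55 × 127000/13800 = 506.2 ≈ 506 turns.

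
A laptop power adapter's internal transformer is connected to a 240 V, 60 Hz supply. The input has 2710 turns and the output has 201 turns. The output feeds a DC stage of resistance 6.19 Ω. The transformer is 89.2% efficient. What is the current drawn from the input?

I_in ≈ 0.239 A

V_out = 240 × 201/2710 = 17.801 V.
I_out = V_out/R = 17.801/6.19 = 2.8757 A.
P_out = V_out I_out = 17.801 × 2.8757 = 51.190 W.
P_in = P_out/η = 51.190/0.892 = 57.388 W.
I_in = P_in/V_in = 57.388/240 = 0.239 A.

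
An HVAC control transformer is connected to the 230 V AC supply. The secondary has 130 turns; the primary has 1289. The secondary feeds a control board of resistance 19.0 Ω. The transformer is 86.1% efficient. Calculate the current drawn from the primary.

I_p ≈ 0.143 A

V_s = 230 × 130/1289 = 23.196 V.
I_s = V_s/R = 23.196/19.0 = 1.2209 A.
P_out = V_s I_s = 23.196 × 1.2209 = 28.319 W.
P_in = P_out/η = 28.319/0.861 = 32.891 W.
I_p = P_in/V_p = 32.891/230 = 0.143 A.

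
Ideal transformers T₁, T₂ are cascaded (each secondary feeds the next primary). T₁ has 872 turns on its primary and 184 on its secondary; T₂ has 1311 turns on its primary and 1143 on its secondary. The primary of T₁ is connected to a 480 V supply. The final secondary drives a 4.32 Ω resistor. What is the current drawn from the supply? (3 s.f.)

After T₁: V = 480.00 × 184/872 = 101.28 V.
After T₂: V = 101.28 × 1143/1311 = 88.305 V.
I_load = 88.305/4.32 = 20.441 A, so P_out = 88.305 × 20.441 = 1805.0 W.
All ideal ⇒ P_in = P_out, so I_supply = 1805.0/480 = 3.76 A.

I_supply ≈ 3.76 A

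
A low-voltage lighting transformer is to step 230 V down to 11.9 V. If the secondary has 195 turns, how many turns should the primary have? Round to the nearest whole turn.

N_p = 3769 turns

N_p/N_s = V_p/V_s, so N_p = 195 × 230/11.9 = 3768.9 ≈ 3769 turns.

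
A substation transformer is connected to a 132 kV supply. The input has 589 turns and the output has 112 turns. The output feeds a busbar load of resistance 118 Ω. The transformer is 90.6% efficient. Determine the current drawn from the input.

V_out = 132000 × 112/589 = 25100 V.
I_out = V_out/R = 25100/118 = 212.71 A.
P_out = V_out I_out = 25100 × 212.71 = 5.3391×10^6 W.
P_in = P_out/η = 5.3391×10^6/0.906 = 5.8931×10^6 W.
I_in = P_in/V_in = 5.8931×10^6/132000 = 44.6 A.

I_in ≈ 44.6 A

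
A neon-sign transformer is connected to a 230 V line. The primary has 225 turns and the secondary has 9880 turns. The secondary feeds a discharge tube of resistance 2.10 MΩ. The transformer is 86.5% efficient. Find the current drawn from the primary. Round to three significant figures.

I_p ≈ 0.244 A

V_s = 230 × 9880/225 = 10100 V.
I_s = V_s/R = 10100/(2.10×10^6) = 0.0048093 A.
P_out = V_s I_s = 10100 × 0.0048093 = 48.572 W.
P_in = P_out/η = 48.572/0.865 = 56.153 W.
I_p = P_in/V_p = 56.153/230 = 0.244 A.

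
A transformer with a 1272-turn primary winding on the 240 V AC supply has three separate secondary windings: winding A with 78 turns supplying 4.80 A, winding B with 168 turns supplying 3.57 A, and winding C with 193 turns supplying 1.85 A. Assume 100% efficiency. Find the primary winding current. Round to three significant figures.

I_p ≈ 1.05 A

V_A = 240 × 78/1272 = 14.717 V; V_B = 240 × 168/1272 = 31.698 V; V_C = 240 × 193/1272 = 36.415 V.
P_out = V_A I_A + V_B I_B + V_C I_C = 14.717×4.80 + 31.698×3.57 + 36.415×1.85 = 70.642 + 113.16 + 67.368 = 251.17 W.
Ideal ⇒ P_in = P_out, so I_p = P_out/V_p = 251.17/240 = 1.05 A.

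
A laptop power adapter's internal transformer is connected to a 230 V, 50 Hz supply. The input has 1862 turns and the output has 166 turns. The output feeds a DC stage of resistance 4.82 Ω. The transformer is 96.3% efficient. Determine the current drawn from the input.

V_out = 230 × 166/1862 = 20.505 V.
I_out = V_out/R = 20.505/4.82 = 4.2541 A.
P_out = V_out I_out = 20.505 × 4.2541 = 87.230 W.
P_in = P_out/η = 87.230/0.963 = 90.581 W.
I_in = P_in/V_in = 90.581/230 = 0.394 A.

I_in ≈ 0.394 A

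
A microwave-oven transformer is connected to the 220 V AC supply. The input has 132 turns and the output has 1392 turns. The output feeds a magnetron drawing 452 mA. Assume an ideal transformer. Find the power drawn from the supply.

I_in = I_out × N_out/N_in = 0.452 × 1392/132 = 4.7665 A.
P = V_in I_in = 220 × 4.7665 = 1050 W.

P ≈ 1050 W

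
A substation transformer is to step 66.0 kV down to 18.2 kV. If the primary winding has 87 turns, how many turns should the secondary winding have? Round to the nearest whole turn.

N_s/N_p = V_s/V_p, so N_s = 87 × 18200/66000 = 24.0 ≈ 24 turns.

N_s = 24 turns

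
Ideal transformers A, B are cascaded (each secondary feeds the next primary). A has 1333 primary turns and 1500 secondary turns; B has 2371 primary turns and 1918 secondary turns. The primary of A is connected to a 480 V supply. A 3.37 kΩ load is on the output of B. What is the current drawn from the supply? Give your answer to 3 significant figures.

I_supply ≈ 0.118 A

Secondary of A: V = 480.00 × 1500/1333 = 540.14 V.
Secondary of B: V = 540.14 × 1918/2371 = 436.94 V.
I_load = 436.94/3370 = 0.12966 A, so P_out = 436.94 × 0.12966 = 56.651 W.
All ideal ⇒ P_in = P_out, so I_supply = 56.651/480 = 0.118 A.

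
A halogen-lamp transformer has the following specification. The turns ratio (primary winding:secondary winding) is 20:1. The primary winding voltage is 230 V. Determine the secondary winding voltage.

V_s ≈ 11.5 V

V_s/V_p = N_s/N_p, so V_s = 230 × 1/20 = 11.5 V.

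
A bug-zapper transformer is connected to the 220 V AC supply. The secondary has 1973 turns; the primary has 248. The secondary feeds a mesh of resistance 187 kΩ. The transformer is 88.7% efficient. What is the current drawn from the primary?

I_p ≈ 0.0839 A

V_s = 220 × 1973/248 = 1750.2 V.
I_s = V_s/R = 1750.2/187000 = 0.0093596 A.
P_out = V_s I_s = 1750.2 × 0.0093596 = 16.382 W.
P_in = P_out/η = 16.382/0.887 = 18.468 W.
I_p = P_in/V_p = 18.468/220 = 0.0839 A.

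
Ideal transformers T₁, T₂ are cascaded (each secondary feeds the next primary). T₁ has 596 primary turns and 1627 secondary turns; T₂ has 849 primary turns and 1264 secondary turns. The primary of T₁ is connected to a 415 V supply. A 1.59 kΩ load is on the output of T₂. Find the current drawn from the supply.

Secondary of T₁: V = 415.00 × 1627/596 = 1132.9 V.
Secondary of T₂: V = 1132.9 × 1264/849 = 1686.7 V.
I_load = 1686.7/1590 = 1.0608 A, so P_out = 1686.7 × 1.0608 = 1789.2 W.
All ideal ⇒ P_in = P_out, so I_supply = 1789.2/415 = 4.31 A.

I_supply ≈ 4.31 A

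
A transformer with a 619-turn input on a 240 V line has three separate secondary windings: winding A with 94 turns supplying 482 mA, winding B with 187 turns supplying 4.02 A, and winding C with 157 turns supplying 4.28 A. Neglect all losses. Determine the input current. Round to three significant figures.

V_A = 240 × 94/619 = 36.446 V; V_B = 240 × 187/619 = 72.504 V; V_C = 240 × 157/619 = 60.872 V.
P_out = V_A I_A + V_B I_B + V_C I_C = 36.446×0.482 + 72.504×4.02 + 60.872×4.28 = 17.567 + 291.47 + 260.53 = 569.57 W.
Ideal ⇒ P_in = P_out, so I_in = P_out/V_in = 569.57/240 = 2.37 A.

I_in ≈ 2.37 A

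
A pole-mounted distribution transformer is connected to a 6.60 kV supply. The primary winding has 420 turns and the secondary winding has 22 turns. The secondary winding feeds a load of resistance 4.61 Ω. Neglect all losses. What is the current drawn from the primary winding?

V_s = V_p × N_s/N_p = 6600 × 22/420 = 345.71 V.
I_s = V_s/R = 345.71/4.61 = 74.992 A.
For an ideal transformer I_p N_p = I_s N_s, so I_p = 74.992 × 22/420 = 3.93 A.

I_p ≈ 3.93 A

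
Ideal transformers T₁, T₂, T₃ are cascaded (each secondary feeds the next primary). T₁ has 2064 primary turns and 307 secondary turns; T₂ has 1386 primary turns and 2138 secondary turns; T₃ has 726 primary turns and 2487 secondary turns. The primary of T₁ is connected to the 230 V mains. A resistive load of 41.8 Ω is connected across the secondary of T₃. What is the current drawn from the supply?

After T₁: V = 230.00 × 307/2064 = 34.210 V.
After T₂: V = 34.210 × 2138/1386 = 52.772 V.
After T₃: V = 52.772 × 2487/726 = 180.78 V.
I_load = 180.78/41.8 = 4.3248 A, so P_out = 180.78 × 4.3248 = 781.82 W.
All ideal ⇒ P_in = P_out, so I_supply = 781.82/230 = 3.40 A.

I_supply ≈ 3.40 A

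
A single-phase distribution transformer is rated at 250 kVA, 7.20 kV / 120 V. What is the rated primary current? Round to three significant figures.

I_p ≈ 34.7 A

I_p = S/V_p = 250000/7200 = 34.7 A.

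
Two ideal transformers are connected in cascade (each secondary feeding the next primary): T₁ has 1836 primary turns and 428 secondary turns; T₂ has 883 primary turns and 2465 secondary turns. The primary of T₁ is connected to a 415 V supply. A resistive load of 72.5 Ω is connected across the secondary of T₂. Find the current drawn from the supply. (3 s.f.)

I_supply ≈ 2.42 A

Secondary of T₁: V = 415.00 × 428/1836 = 96.743 V.
Secondary of T₂: V = 96.743 × 2465/883 = 270.07 V.
I_load = 270.07/72.5 = 3.7251 A, so P_out = 270.07 × 3.7251 = 1006.0 W.
All ideal ⇒ P_in = P_out, so I_supply = 1006.0/415 = 2.42 A.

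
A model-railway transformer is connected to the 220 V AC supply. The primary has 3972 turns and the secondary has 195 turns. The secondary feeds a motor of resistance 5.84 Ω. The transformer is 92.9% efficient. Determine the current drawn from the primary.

I_p ≈ 0.0977 A

V_s = 220 × 195/3972 = 10.801 V.
I_s = V_s/R = 10.801/5.84 = 1.8494 A.
P_out = V_s I_s = 10.801 × 1.8494 = 19.975 W.
P_in = P_out/η = 19.975/0.929 = 21.501 W.
I_p = P_in/V_p = 21.501/220 = 0.0977 A.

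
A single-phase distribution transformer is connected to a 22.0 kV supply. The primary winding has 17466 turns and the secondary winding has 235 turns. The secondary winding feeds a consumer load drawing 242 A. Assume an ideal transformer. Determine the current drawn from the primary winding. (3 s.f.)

For an ideal transformer I_p N_p = I_s N_s, so I_p = 242 × 235/17466 = 3.26 A.

I_p ≈ 3.26 A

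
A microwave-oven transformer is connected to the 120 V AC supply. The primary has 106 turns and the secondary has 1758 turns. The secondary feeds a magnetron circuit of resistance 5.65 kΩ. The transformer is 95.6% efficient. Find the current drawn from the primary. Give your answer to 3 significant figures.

I_p ≈ 6.11 A

V_s = 120 × 1758/106 = 1990.2 V.
I_s = V_s/R = 1990.2/5650 = 0.35225 A.
P_out = V_s I_s = 1990.2 × 0.35225 = 701.04 W.
P_in = P_out/η = 701.04/0.956 = 733.30 W.
I_p = P_in/V_p = 733.30/120 = 6.11 A.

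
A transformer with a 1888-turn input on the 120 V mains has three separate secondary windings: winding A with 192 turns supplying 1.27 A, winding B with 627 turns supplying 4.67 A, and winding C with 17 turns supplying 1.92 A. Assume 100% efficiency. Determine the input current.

I_in ≈ 1.70 A

V_A = 120 × 192/1888 = 12.203 V; V_B = 120 × 627/1888 = 39.852 V; V_C = 120 × 17/1888 = 1.0805 V.
P_out = V_A I_A + V_B I_B + V_C I_C = 12.203×1.27 + 39.852×4.67 + 1.0805×1.92 = 15.498 + 186.11 + 2.0746 = 203.68 W.
Ideal ⇒ P_in = P_out, so I_in = P_out/V_in = 203.68/120 = 1.70 A.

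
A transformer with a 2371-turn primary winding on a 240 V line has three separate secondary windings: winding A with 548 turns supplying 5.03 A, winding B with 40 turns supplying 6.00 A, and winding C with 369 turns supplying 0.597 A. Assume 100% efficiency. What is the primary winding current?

V_A = 240 × 548/2371 = 55.470 V; V_B = 240 × 40/2371 = 4.0489 V; V_C = 240 × 369/2371 = 37.351 V.
P_out = V_A I_A + V_B I_B + V_C I_C = 55.470×5.03 + 4.0489×6.00 + 37.351×0.597 = 279.02 + 24.294 + 22.299 = 325.61 W.
Ideal ⇒ P_in = P_out, so I_p = P_out/V_p = 325.61/240 = 1.36 A.

I_p ≈ 1.36 A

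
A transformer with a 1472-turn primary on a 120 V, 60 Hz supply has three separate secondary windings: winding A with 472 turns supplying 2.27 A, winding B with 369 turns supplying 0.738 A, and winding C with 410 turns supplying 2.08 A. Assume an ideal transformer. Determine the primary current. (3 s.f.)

V_A = 120 × 472/1472 = 38.478 V; V_B = 120 × 369/1472 = 30.082 V; V_C = 120 × 410/1472 = 33.424 V.
P_out = V_A I_A + V_B I_B + V_C I_C = 38.478×2.27 + 30.082×0.738 + 33.424×2.08 = 87.346 + 22.200 + 69.522 = 179.07 W.
Ideal ⇒ P_in = P_out, so I_p = P_out/V_p = 179.07/120 = 1.49 A.

I_p ≈ 1.49 A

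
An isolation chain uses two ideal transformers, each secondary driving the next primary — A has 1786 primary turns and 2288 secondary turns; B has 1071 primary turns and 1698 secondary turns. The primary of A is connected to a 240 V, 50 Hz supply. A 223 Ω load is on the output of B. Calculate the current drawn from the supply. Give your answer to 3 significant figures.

After A: V = 240.00 × 2288/1786 = 307.46 V.
After B: V = 307.46 × 1698/1071 = 487.45 V.
I_load = 487.45/223 = 2.1859 A, so P_out = 487.45 × 2.1859 = 1065.5 W.
All ideal ⇒ P_in = P_out, so I_supply = 1065.5/240 = 4.44 A.

I_supply ≈ 4.44 A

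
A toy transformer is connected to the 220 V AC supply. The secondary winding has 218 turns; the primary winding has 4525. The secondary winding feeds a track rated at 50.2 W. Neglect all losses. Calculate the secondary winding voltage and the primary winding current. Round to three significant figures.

V_s = V_p × N_s/N_p = 220 × 218/4525 = 10.599 V.
I_s = P/V_s = 50.2/10.599 = 4.7363 A.
I_p = I_s × N_s/N_p = 4.7363 × 218/4525 = 0.228 A.

V_s ≈ 10.6 V, I_p ≈ 0.228 A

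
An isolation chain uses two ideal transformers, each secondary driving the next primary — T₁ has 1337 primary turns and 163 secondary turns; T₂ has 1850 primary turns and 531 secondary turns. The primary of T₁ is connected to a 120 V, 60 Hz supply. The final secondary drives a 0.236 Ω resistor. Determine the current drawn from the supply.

After T₁: V = 120.00 × 163/1337 = 14.630 V.
After T₂: V = 14.630 × 531/1850 = 4.1991 V.
I_load = 4.1991/0.236 = 17.793 A, so P_out = 4.1991 × 17.793 = 74.715 W.
All ideal ⇒ P_in = P_out, so I_supply = 74.715/120 = 0.623 A.

I_supply ≈ 0.623 A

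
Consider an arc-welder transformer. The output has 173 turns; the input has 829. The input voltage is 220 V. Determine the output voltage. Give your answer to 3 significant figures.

V_out ≈ 45.9 V

V_out/V_in = N_out/N_in, so V_out = 220 × 173/829 = 45.9 V.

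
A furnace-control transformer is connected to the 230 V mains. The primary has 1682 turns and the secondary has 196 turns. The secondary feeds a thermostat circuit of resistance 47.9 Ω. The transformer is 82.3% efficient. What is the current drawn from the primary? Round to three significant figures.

V_s = 230 × 196/1682 = 26.801 V.
I_s = V_s/R = 26.801/47.9 = 0.55953 A.
P_out = V_s I_s = 26.801 × 0.55953 = 14.996 W.
P_in = P_out/η = 14.996/0.823 = 18.221 W.
I_p = P_in/V_p = 18.221/230 = 0.0792 A.

I_p ≈ 0.0792 A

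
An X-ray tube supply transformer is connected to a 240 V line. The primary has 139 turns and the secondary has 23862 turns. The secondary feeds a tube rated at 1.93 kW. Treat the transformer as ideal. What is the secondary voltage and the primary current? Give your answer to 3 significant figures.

V_s = V_p × N_s/N_p = 240 × 23862/139 = 41201 V.
I_s = P/V_s = 1930/41201 = 0.046844 A.
I_p = I_s × N_s/N_p = 0.046844 × 23862/139 = 8.04 A.

V_s ≈ 41200 V, I_p ≈ 8.04 A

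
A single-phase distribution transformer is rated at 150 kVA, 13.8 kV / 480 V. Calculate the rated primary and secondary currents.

I_p ≈ 10.9 A, I_s ≈ 312 A

I_p = S/V_p = 150000/13800 = 10.9 A.
I_s = S/V_s = 150000/480 = 312 A.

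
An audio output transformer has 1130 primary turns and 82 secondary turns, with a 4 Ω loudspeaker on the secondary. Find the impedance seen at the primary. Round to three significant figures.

Z_p = (N_p/N_s)² × Z_s = (1130/82)² × 4 = 760 Ω.

Z_p ≈ 760 Ω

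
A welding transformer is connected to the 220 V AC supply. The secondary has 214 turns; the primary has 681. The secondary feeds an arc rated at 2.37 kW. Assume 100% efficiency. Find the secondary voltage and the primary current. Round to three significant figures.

V_s = V_p × N_s/N_p = 220 × 214/681 = 69.134 V.
I_s = P/V_s = 2370/69.134 = 34.281 A.
I_p = I_s × N_s/N_p = 34.281 × 214/681 = 10.8 A.

V_s ≈ 69.1 V, I_p ≈ 10.8 A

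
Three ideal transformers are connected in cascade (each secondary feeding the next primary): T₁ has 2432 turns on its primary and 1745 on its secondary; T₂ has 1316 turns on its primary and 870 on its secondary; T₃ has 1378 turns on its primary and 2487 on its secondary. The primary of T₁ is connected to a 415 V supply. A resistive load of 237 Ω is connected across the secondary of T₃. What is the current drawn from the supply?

After T₁: V = 415.00 × 1745/2432 = 297.77 V.
After T₂: V = 297.77 × 870/1316 = 196.85 V.
After T₃: V = 196.85 × 2487/1378 = 355.28 V.
I_load = 355.28/237 = 1.4991 A, so P_out = 355.28 × 1.4991 = 532.59 W.
All ideal ⇒ P_in = P_out, so I_supply = 532.59/415 = 1.28 A.

I_supply ≈ 1.28 A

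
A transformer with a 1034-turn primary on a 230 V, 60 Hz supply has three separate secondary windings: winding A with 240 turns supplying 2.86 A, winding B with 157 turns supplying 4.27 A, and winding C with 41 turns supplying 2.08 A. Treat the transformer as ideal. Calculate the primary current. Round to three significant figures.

I_p ≈ 1.39 A

V_A = 230 × 240/1034 = 53.385 V; V_B = 230 × 157/1034 = 34.923 V; V_C = 230 × 41/1034 = 9.1199 V.
P_out = V_A I_A + V_B I_B + V_C I_C = 53.385×2.86 + 34.923×4.27 + 9.1199×2.08 = 152.68 + 149.12 + 18.969 = 320.77 W.
Ideal ⇒ P_in = P_out, so I_p = P_out/V_p = 320.77/230 = 1.39 A.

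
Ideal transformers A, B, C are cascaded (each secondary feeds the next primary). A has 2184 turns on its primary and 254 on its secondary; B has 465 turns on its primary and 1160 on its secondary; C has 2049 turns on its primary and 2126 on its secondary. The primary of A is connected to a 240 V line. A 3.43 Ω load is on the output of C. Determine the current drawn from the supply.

I_supply ≈ 6.34 A

Secondary of A: V = 240.00 × 254/2184 = 27.912 V.
Secondary of B: V = 27.912 × 1160/465 = 69.630 V.
Secondary of C: V = 69.630 × 2126/2049 = 72.247 V.
I_load = 72.247/3.43 = 21.063 A, so P_out = 72.247 × 21.063 = 1521.7 W.
All ideal ⇒ P_in = P_out, so I_supply = 1521.7/240 = 6.34 A.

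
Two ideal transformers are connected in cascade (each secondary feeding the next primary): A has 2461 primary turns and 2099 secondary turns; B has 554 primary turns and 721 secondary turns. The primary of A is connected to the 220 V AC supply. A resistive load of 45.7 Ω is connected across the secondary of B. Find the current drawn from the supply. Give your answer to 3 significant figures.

Secondary of A: V = 220.00 × 2099/2461 = 187.64 V.
Secondary of B: V = 187.64 × 721/554 = 244.20 V.
I_load = 244.20/45.7 = 5.3436 A, so P_out = 244.20 × 5.3436 = 1304.9 W.
All ideal ⇒ P_in = P_out, so I_supply = 1304.9/220 = 5.93 A.

I_supply ≈ 5.93 A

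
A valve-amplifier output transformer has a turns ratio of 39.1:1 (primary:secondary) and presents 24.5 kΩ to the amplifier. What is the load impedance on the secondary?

Z_s ≈ 16.0 Ω

Z_s = Z_p/(N_p/N_s)² = 24500/39.1² = 16.0 Ω.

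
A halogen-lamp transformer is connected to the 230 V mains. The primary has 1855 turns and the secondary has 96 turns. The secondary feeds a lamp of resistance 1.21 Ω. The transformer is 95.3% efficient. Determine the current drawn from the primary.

V_s = 230 × 96/1855 = 11.903 V.
I_s = V_s/R = 11.903/1.21 = 9.8372 A.
P_out = V_s I_s = 11.903 × 9.8372 = 117.09 W.
P_in = P_out/η = 117.09/0.953 = 122.87 W.
I_p = P_in/V_p = 122.87/230 = 0.534 A.

I_p ≈ 0.534 A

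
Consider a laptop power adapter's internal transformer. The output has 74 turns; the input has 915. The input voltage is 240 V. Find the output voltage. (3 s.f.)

V_out/V_in = N_out/N_in, so V_out = 240 × 74/915 = 19.4 V.

V_out ≈ 19.4 V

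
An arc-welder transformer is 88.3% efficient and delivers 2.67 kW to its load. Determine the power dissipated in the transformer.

P_in = P_out/η = 2670/0.883 = 3023.78 W.
P_loss = P_in − P_out = 3023.78 − 2670 = 354 W.

P_loss ≈ 354 W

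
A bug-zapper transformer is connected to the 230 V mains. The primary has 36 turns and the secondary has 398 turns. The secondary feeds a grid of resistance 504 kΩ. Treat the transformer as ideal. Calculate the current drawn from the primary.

V_s = V_p × N_s/N_p = 230 × 398/36 = 2542.8 V.
I_s = V_s/R = 2542.8/504000 = 0.0050452 A.
For an ideal transformer I_p N_p = I_s N_s, so I_p = 0.0050452 × 398/36 = 0.0558 A.

I_p ≈ 0.0558 A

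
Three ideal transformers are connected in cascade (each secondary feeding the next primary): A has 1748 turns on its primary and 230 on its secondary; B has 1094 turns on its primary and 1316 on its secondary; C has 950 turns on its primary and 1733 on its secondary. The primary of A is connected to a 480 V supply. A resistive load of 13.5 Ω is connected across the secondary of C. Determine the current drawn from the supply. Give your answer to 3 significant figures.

After A: V = 480.00 × 230/1748 = 63.158 V.
After B: V = 63.158 × 1316/1094 = 75.974 V.
After C: V = 75.974 × 1733/950 = 138.59 V.
I_load = 138.59/13.5 = 10.266 A, so P_out = 138.59 × 10.266 = 1422.8 W.
All ideal ⇒ P_in = P_out, so I_supply = 1422.8/480 = 2.96 A.

I_supply ≈ 2.96 A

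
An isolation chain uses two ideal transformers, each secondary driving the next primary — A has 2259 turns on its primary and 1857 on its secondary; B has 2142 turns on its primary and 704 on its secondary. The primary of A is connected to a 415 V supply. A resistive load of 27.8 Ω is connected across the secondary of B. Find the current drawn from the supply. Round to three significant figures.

Secondary of A: V = 415.00 × 1857/2259 = 341.15 V.
Secondary of B: V = 341.15 × 704/2142 = 112.12 V.
I_load = 112.12/27.8 = 4.0332 A, so P_out = 112.12 × 4.0332 = 452.22 W.
All ideal ⇒ P_in = P_out, so I_supply = 452.22/415 = 1.09 A.

I_supply ≈ 1.09 A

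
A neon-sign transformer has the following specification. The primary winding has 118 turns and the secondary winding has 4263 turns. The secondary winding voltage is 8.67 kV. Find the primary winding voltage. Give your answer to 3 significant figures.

V_p/V_s = N_p/N_s, so V_p = 8670 × 118/4263 = 240 V.

V_p ≈ 240 V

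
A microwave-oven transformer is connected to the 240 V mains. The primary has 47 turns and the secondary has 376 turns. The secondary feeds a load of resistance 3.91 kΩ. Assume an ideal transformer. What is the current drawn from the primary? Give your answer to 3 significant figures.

V_s = V_p × N_s/N_p = 240 × 376/47 = 1920.0 V.
I_s = V_s/R = 1920.0/3910 = 0.49105 A.
For an ideal transformer I_p N_p = I_s N_s, so I_p = 0.49105 × 376/47 = 3.93 A.

I_p ≈ 3.93 A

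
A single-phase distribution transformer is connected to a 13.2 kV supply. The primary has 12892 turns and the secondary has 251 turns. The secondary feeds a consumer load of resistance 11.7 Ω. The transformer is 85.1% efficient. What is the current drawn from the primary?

I_p ≈ 0.503 A

V_s = 13200 × 251/12892 = 257.00 V.
I_s = V_s/R = 257.00/11.7 = 21.966 A.
P_out = V_s I_s = 257.00 × 21.966 = 5645.1 W.
P_in = P_out/η = 5645.1/0.851 = 6633.4 W.
I_p = P_in/V_p = 6633.4/13200 = 0.503 A.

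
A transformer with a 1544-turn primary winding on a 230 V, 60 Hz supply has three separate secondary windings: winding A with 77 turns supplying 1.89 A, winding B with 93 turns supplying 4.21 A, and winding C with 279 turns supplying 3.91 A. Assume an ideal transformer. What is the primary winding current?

V_A = 230 × 77/1544 = 11.470 V; V_B = 230 × 93/1544 = 13.854 V; V_C = 230 × 279/1544 = 41.561 V.
P_out = V_A I_A + V_B I_B + V_C I_C = 11.470×1.89 + 13.854×4.21 + 41.561×3.91 = 21.679 + 58.324 + 162.50 = 242.51 W.
Ideal ⇒ P_in = P_out, so I_p = P_out/V_p = 242.51/230 = 1.05 A.

I_p ≈ 1.05 A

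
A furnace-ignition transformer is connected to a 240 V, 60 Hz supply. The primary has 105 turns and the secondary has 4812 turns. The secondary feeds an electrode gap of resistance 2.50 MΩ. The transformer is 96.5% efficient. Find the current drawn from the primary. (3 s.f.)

I_p ≈ 0.209 A

V_s = 240 × 4812/105 = 10999 V.
I_s = V_s/R = 10999/(2.50×10^6) = 0.0043995 A.
P_out = V_s I_s = 10999 × 0.0043995 = 48.390 W.
P_in = P_out/η = 48.390/0.965 = 50.145 W.
I_p = P_in/V_p = 50.145/240 = 0.209 A.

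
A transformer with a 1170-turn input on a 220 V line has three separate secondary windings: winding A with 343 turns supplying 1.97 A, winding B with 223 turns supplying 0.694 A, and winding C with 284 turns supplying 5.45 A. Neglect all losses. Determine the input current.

V_A = 220 × 343/1170 = 64.496 V; V_B = 220 × 223/1170 = 41.932 V; V_C = 220 × 284/1170 = 53.402 V.
P_out = V_A I_A + V_B I_B + V_C I_C = 64.496×1.97 + 41.932×0.694 + 53.402×5.45 = 127.06 + 29.101 + 291.04 = 447.20 W.
Ideal ⇒ P_in = P_out, so I_in = P_out/V_in = 447.20/220 = 2.03 A.

I_in ≈ 2.03 A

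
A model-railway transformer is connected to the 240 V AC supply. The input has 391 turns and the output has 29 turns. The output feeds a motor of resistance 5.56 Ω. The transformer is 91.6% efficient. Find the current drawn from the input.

V_out = 240 × 29/391 = 17.801 V.
I_out = V_out/R = 17.801/5.56 = 3.2015 A.
P_out = V_out I_out = 17.801 × 3.2015 = 56.989 W.
P_in = P_out/η = 56.989/0.916 = 62.215 W.
I_in = P_in/V_in = 62.215/240 = 0.259 A.

I_in ≈ 0.259 A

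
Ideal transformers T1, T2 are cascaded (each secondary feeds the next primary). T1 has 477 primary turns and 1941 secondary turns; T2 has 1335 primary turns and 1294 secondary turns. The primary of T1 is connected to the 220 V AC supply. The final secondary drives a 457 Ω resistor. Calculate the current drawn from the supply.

I_supply ≈ 7.49 A

After T1: V = 220.00 × 1941/477 = 895.22 V.
After T2: V = 895.22 × 1294/1335 = 867.73 V.
I_load = 867.73/457 = 1.8987 A, so P_out = 867.73 × 1.8987 = 1647.6 W.
All ideal ⇒ P_in = P_out, so I_supply = 1647.6/220 = 7.49 A.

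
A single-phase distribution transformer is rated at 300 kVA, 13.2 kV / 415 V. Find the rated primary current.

I_p = S/V_p = 300000/13200 = 22.7 A.

I_p ≈ 22.7 A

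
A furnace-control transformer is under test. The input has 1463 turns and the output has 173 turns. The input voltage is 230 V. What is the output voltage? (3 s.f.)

V_out/V_in = N_out/N_in, so V_out = 230 × 173/1463 = 27.2 V.

V_out ≈ 27.2 V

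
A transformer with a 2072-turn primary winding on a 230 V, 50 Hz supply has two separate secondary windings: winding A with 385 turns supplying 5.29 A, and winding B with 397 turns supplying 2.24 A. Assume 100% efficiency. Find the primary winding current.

V_A = 230 × 385/2072 = 42.736 V; V_B = 230 × 397/2072 = 44.069 V.
P_out = V_A I_A + V_B I_B = 42.736×5.29 + 44.069×2.24 = 226.08 + 98.714 = 324.79 W.
Ideal ⇒ P_in = P_out, so I_p = P_out/V_p = 324.79/230 = 1.41 A.

I_p ≈ 1.41 A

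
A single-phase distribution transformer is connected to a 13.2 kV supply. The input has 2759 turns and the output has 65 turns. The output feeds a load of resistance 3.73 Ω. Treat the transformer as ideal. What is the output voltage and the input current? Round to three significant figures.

V_out = V_in × N_out/N_in = 13200 × 65/2759 = 310.98 V.
I_out = V_out/R = 310.98/3.73 = 83.373 A.
I_in = I_out × N_out/N_in = 83.373 × 65/2759 = 1.96 A.

V_out ≈ 311 V, I_in ≈ 1.96 A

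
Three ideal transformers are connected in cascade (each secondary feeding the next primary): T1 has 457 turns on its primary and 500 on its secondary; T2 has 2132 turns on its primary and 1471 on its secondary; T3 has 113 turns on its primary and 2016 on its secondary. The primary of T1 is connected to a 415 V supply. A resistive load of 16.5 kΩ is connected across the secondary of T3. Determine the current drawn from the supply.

Secondary of T1: V = 415.00 × 500/457 = 454.05 V.
Secondary of T2: V = 454.05 × 1471/2132 = 313.28 V.
Secondary of T3: V = 313.28 × 2016/113 = 5589.1 V.
I_load = 5589.1/16500 = 0.33873 A, so P_out = 5589.1 × 0.33873 = 1893.2 W.
All ideal ⇒ P_in = P_out, so I_supply = 1893.2/415 = 4.56 A.

I_supply ≈ 4.56 A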